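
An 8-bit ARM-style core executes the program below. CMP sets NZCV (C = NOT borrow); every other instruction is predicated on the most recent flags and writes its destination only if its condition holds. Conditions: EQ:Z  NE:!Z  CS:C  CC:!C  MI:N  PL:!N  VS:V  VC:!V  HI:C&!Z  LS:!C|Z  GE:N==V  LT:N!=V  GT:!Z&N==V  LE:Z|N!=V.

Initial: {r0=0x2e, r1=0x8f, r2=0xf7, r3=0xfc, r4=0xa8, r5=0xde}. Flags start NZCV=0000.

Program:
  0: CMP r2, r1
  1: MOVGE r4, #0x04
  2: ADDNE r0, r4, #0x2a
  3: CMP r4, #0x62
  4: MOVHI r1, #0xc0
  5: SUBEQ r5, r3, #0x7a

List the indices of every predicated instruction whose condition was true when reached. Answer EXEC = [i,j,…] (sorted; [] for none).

0: ✓ CMP  NZCV=0010
1: ✓ MOVGE  r4←0x04
2: ✓ ADDNE  r0←0x2e
3: ✓ CMP  NZCV=1000
4: · MOVHI
5: · SUBEQ

EXEC = [1,2]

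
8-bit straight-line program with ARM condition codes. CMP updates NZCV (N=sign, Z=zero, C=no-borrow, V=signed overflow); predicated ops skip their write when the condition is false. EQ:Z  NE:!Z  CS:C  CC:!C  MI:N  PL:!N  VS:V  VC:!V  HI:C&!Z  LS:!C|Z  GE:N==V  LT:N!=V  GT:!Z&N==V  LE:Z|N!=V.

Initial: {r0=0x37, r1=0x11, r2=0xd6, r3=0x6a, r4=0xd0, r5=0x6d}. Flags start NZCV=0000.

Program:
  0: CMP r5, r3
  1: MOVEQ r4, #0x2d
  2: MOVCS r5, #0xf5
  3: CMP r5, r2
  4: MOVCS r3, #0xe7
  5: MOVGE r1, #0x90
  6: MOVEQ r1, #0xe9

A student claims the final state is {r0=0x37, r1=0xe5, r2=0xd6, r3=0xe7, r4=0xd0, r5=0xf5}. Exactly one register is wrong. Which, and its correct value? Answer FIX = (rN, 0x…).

[0] flags=0010 → (cmp)
[1] flags=0010 EQ?F → skip
[2] flags=0010 CS?T → r5=0xf5
[3] flags=0010 → (cmp)
[4] flags=0010 CS?T → r3=0xe7
[5] flags=0010 GE?T → r1=0x90
[6] flags=0010 EQ?F → skip

FIX = (r1, 0x90)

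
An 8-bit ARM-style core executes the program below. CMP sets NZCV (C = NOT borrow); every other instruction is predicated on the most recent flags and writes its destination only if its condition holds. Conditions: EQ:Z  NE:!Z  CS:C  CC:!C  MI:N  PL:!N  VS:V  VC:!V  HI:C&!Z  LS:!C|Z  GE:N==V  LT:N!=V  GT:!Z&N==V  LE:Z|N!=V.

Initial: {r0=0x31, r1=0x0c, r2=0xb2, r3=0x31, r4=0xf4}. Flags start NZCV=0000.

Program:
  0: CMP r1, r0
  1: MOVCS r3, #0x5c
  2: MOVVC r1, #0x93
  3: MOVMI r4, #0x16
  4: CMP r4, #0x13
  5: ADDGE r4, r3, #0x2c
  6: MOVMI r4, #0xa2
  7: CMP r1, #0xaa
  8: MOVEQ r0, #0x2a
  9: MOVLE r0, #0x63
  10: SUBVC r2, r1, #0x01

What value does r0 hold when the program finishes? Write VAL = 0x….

VAL = 0x63

0: ✓ CMP  NZCV=1000
1: · MOVCS
2: ✓ MOVVC  r1←0x93
3: ✓ MOVMI  r4←0x16
4: ✓ CMP  NZCV=0010
5: ✓ ADDGE  r4←0x5d
6: · MOVMI
7: ✓ CMP  NZCV=1000
8: · MOVEQ
9: ✓ MOVLE  r0←0x63
10: ✓ SUBVC  r2←0x92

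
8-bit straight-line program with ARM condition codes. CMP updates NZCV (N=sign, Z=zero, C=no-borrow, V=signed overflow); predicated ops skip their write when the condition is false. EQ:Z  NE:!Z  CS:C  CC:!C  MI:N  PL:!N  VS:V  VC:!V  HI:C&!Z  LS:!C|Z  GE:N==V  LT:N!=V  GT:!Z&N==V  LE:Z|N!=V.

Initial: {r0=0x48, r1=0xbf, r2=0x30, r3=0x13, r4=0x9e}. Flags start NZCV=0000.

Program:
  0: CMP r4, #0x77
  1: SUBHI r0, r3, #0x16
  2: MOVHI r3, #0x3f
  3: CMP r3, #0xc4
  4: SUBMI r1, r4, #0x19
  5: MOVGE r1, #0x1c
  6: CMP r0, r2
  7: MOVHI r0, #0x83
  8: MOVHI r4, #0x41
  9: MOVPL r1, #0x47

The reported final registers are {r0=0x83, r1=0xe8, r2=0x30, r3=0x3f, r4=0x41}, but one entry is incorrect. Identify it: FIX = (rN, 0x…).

[0] flags=0011 → (cmp)
[1] flags=0011 HI?T → r0=0xfd
[2] flags=0011 HI?T → r3=0x3f
[3] flags=0000 → (cmp)
[4] flags=0000 MI?F → skip
[5] flags=0000 GE?T → r1=0x1c
[6] flags=1010 → (cmp)
[7] flags=1010 HI?T → r0=0x83
[8] flags=1010 HI?T → r4=0x41
[9] flags=1010 PL?F → skip

FIX = (r1, 0x1c)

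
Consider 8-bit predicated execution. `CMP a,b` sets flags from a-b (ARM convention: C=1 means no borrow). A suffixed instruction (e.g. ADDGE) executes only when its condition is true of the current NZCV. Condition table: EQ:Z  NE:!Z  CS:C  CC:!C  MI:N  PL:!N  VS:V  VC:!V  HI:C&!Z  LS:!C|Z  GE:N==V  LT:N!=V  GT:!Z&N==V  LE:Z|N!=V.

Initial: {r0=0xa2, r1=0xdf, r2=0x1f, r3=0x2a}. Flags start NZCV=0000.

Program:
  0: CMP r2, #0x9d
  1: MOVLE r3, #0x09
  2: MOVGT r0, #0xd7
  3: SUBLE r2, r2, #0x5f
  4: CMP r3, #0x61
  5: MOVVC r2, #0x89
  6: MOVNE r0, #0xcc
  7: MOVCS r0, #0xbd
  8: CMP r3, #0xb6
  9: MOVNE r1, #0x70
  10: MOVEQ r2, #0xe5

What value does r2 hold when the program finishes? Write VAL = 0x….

VAL = 0x89

0: ✓ CMP  NZCV=1001
1: · MOVLE
2: ✓ MOVGT  r0←0xd7
3: · SUBLE
4: ✓ CMP  NZCV=1000
5: ✓ MOVVC  r2←0x89
6: ✓ MOVNE  r0←0xcc
7: · MOVCS
8: ✓ CMP  NZCV=0000
9: ✓ MOVNE  r1←0x70
10: · MOVEQ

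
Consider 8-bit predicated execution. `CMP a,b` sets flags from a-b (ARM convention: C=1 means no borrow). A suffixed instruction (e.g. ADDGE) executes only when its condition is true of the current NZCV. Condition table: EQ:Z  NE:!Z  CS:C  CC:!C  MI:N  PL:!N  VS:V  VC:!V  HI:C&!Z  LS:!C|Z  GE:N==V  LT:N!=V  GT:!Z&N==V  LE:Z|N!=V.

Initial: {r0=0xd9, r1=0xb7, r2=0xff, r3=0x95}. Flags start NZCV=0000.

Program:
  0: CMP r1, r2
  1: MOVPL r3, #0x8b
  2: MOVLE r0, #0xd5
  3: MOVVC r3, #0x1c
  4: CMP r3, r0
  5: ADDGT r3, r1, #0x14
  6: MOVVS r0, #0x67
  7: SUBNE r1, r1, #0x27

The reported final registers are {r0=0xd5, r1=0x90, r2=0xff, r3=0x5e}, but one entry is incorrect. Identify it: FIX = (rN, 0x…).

FIX = (r3, 0xcb)

0: ✓ CMP  NZCV=1000
1: · MOVPL
2: ✓ MOVLE  r0←0xd5
3: ✓ MOVVC  r3←0x1c
4: ✓ CMP  NZCV=0000
5: ✓ ADDGT  r3←0xcb
6: · MOVVS
7: ✓ SUBNE  r1←0x90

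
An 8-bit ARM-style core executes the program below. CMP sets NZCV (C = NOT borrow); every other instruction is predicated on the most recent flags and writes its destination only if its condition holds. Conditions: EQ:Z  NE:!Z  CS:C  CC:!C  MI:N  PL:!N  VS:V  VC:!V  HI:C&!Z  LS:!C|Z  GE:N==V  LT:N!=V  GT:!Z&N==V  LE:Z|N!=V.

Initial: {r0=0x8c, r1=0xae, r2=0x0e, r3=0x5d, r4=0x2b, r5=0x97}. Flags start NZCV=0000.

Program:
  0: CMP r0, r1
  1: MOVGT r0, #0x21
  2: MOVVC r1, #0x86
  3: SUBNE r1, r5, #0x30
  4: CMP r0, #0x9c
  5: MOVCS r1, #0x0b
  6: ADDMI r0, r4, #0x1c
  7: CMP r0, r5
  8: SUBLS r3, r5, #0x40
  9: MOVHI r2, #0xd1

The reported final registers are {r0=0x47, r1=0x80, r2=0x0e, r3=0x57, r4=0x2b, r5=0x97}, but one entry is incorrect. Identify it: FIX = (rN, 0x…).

FIX = (r1, 0x67)

[0] flags=1000 → (cmp)
[1] flags=1000 GT?F → skip
[2] flags=1000 VC?T → r1=0x86
[3] flags=1000 NE?T → r1=0x67
[4] flags=1000 → (cmp)
[5] flags=1000 CS?F → skip
[6] flags=1000 MI?T → r0=0x47
[7] flags=1001 → (cmp)
[8] flags=1001 LS?T → r3=0x57
[9] flags=1001 HI?F → skip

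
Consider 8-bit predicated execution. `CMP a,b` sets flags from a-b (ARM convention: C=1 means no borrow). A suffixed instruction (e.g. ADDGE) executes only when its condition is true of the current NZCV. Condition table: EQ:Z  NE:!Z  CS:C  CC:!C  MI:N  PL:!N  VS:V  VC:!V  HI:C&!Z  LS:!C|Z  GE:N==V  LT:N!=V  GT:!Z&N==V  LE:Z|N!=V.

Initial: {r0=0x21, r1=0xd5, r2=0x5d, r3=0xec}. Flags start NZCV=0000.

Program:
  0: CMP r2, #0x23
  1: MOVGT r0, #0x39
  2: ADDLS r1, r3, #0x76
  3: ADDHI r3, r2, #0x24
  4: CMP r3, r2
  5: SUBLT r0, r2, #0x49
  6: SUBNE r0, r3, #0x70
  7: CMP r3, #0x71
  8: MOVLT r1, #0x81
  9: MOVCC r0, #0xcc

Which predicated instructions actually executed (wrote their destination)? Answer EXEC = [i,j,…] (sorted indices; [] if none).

0: ✓ CMP  NZCV=0010
1: ✓ MOVGT  r0←0x39
2: · ADDLS
3: ✓ ADDHI  r3←0x81
4: ✓ CMP  NZCV=0011
5: ✓ SUBLT  r0←0x14
6: ✓ SUBNE  r0←0x11
7: ✓ CMP  NZCV=0011
8: ✓ MOVLT  r1←0x81
9: · MOVCC

EXEC = [1,3,5,6,8]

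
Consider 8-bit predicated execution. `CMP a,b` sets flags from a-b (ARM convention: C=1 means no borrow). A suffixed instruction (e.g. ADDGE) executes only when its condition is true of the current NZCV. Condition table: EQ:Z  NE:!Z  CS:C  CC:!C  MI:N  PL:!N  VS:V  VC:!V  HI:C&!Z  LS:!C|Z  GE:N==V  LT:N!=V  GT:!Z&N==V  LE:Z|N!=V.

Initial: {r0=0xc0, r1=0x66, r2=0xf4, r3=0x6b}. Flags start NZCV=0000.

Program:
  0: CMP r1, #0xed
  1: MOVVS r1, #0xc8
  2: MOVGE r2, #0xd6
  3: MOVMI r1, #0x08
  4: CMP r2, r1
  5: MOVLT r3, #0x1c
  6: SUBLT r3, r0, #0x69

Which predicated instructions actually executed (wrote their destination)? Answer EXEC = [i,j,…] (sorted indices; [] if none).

0: ✓ CMP  NZCV=0000
1: · MOVVS
2: ✓ MOVGE  r2←0xd6
3: · MOVMI
4: ✓ CMP  NZCV=0011
5: ✓ MOVLT  r3←0x1c
6: ✓ SUBLT  r3←0x57

EXEC = [2,5,6]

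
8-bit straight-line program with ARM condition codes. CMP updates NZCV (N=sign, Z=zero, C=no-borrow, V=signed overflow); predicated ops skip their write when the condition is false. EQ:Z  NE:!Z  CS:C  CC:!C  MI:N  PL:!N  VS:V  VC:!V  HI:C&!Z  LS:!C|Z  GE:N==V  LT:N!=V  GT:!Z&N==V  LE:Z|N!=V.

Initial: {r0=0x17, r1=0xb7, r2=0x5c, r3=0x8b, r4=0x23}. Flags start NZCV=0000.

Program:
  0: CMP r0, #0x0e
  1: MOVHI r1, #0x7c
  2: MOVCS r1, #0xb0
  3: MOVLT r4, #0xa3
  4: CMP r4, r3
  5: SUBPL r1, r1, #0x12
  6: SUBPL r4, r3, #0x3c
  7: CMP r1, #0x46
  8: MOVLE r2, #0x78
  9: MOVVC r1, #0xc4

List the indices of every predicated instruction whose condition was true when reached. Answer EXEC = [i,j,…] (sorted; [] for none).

[0] flags=0010 → (cmp)
[1] flags=0010 HI?T → r1=0x7c
[2] flags=0010 CS?T → r1=0xb0
[3] flags=0010 LT?F → skip
[4] flags=1001 → (cmp)
[5] flags=1001 PL?F → skip
[6] flags=1001 PL?F → skip
[7] flags=0011 → (cmp)
[8] flags=0011 LE?T → r2=0x78
[9] flags=0011 VC?F → skip

EXEC = [1,2,8]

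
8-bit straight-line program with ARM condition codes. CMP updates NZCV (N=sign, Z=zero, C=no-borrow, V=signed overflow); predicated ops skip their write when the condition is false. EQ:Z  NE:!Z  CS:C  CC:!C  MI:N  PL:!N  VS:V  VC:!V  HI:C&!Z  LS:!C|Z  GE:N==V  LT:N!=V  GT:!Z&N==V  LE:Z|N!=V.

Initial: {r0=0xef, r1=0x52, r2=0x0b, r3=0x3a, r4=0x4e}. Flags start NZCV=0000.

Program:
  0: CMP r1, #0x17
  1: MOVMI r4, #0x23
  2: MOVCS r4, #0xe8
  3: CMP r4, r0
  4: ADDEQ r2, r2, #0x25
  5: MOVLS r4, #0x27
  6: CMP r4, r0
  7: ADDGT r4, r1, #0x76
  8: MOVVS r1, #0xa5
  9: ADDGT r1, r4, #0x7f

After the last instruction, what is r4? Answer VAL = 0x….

VAL = 0xc8

0: ✓ CMP  NZCV=0010
1: · MOVMI
2: ✓ MOVCS  r4←0xe8
3: ✓ CMP  NZCV=1000
4: · ADDEQ
5: ✓ MOVLS  r4←0x27
6: ✓ CMP  NZCV=0000
7: ✓ ADDGT  r4←0xc8
8: · MOVVS
9: ✓ ADDGT  r1←0x47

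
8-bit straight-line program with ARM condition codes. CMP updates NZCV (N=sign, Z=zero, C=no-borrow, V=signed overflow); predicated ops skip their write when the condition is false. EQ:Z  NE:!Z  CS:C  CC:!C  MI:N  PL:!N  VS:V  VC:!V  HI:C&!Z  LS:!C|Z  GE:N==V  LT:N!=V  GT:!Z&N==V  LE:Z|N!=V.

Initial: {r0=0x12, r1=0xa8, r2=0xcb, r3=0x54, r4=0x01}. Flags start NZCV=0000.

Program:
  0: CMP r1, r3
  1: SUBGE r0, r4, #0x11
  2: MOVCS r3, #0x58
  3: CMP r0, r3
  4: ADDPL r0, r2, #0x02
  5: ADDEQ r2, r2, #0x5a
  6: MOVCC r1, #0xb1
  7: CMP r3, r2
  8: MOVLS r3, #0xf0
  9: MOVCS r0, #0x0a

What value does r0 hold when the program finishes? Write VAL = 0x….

VAL = 0x12

[0] flags=0011 → (cmp)
[1] flags=0011 GE?F → skip
[2] flags=0011 CS?T → r3=0x58
[3] flags=1000 → (cmp)
[4] flags=1000 PL?F → skip
[5] flags=1000 EQ?F → skip
[6] flags=1000 CC?T → r1=0xb1
[7] flags=1001 → (cmp)
[8] flags=1001 LS?T → r3=0xf0
[9] flags=1001 CS?F → skip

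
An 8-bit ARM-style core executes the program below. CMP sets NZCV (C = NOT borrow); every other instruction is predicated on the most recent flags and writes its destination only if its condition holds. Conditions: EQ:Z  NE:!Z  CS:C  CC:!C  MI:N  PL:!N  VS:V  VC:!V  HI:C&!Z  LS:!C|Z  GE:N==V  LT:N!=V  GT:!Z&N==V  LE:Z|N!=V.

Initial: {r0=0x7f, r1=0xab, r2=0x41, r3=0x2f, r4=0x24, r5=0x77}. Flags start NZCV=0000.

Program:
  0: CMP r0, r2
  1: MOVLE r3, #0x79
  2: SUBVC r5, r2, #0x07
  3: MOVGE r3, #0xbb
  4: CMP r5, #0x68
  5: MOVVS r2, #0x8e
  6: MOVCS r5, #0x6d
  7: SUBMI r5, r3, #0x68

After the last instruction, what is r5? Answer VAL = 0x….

[0] flags=0010 → (cmp)
[1] flags=0010 LE?F → skip
[2] flags=0010 VC?T → r5=0x3a
[3] flags=0010 GE?T → r3=0xbb
[4] flags=1000 → (cmp)
[5] flags=1000 VS?F → skip
[6] flags=1000 CS?F → skip
[7] flags=1000 MI?T → r5=0x53

VAL = 0x53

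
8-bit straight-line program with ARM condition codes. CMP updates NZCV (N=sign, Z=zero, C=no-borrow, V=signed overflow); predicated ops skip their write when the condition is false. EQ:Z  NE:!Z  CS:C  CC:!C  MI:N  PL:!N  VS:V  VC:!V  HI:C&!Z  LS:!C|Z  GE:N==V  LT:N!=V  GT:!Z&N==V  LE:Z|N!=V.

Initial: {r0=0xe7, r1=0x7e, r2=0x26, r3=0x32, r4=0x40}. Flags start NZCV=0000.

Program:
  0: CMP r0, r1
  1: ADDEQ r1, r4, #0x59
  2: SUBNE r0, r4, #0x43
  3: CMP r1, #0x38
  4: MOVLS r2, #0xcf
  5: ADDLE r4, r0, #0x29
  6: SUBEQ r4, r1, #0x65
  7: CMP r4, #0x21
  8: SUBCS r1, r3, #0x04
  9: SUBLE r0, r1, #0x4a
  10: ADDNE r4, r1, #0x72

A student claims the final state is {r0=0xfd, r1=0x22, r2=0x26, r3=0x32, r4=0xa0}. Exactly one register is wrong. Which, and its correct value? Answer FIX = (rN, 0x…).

0: ✓ CMP  NZCV=0011
1: · ADDEQ
2: ✓ SUBNE  r0←0xfd
3: ✓ CMP  NZCV=0010
4: · MOVLS
5: · ADDLE
6: · SUBEQ
7: ✓ CMP  NZCV=0010
8: ✓ SUBCS  r1←0x2e
9: · SUBLE
10: ✓ ADDNE  r4←0xa0

FIX = (r1, 0x2e)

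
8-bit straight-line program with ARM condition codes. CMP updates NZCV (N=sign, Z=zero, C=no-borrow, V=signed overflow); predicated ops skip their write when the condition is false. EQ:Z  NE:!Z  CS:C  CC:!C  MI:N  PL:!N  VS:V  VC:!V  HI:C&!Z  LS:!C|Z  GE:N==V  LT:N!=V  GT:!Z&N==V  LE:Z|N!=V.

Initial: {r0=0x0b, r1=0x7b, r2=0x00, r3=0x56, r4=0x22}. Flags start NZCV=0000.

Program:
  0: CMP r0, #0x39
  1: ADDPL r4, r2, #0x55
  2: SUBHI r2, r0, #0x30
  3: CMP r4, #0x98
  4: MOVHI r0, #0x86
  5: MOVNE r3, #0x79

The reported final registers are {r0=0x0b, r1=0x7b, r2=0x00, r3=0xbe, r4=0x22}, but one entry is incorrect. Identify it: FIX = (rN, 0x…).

FIX = (r3, 0x79)

[0] flags=1000 → (cmp)
[1] flags=1000 PL?F → skip
[2] flags=1000 HI?F → skip
[3] flags=1001 → (cmp)
[4] flags=1001 HI?F → skip
[5] flags=1001 NE?T → r3=0x79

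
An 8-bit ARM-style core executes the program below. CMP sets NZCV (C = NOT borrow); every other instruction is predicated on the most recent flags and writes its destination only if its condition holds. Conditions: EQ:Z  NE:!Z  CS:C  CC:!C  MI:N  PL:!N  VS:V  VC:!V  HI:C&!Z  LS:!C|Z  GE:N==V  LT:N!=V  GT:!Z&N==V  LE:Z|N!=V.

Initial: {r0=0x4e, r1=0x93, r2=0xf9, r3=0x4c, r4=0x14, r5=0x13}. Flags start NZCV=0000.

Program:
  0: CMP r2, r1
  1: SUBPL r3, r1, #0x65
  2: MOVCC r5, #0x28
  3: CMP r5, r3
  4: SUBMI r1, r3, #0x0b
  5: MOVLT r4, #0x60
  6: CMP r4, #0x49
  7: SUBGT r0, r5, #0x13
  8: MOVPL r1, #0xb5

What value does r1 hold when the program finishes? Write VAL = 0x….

0: ✓ CMP  NZCV=0010
1: ✓ SUBPL  r3←0x2e
2: · MOVCC
3: ✓ CMP  NZCV=1000
4: ✓ SUBMI  r1←0x23
5: ✓ MOVLT  r4←0x60
6: ✓ CMP  NZCV=0010
7: ✓ SUBGT  r0←0x00
8: ✓ MOVPL  r1←0xb5

VAL = 0xb5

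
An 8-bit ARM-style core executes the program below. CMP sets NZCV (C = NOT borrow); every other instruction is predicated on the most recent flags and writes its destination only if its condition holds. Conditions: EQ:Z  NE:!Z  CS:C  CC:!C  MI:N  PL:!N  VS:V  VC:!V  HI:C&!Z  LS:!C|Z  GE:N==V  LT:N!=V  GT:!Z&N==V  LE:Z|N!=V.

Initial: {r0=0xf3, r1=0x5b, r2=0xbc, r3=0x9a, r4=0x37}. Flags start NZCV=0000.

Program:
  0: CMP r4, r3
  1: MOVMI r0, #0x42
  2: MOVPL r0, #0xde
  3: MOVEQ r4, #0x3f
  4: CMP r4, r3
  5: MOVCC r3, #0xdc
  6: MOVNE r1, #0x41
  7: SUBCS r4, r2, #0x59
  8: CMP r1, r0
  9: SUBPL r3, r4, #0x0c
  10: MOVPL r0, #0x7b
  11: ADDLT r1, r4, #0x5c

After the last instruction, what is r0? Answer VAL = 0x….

VAL = 0x42

[0] flags=1001 → (cmp)
[1] flags=1001 MI?T → r0=0x42
[2] flags=1001 PL?F → skip
[3] flags=1001 EQ?F → skip
[4] flags=1001 → (cmp)
[5] flags=1001 CC?T → r3=0xdc
[6] flags=1001 NE?T → r1=0x41
[7] flags=1001 CS?F → skip
[8] flags=1000 → (cmp)
[9] flags=1000 PL?F → skip
[10] flags=1000 PL?F → skip
[11] flags=1000 LT?T → r1=0x93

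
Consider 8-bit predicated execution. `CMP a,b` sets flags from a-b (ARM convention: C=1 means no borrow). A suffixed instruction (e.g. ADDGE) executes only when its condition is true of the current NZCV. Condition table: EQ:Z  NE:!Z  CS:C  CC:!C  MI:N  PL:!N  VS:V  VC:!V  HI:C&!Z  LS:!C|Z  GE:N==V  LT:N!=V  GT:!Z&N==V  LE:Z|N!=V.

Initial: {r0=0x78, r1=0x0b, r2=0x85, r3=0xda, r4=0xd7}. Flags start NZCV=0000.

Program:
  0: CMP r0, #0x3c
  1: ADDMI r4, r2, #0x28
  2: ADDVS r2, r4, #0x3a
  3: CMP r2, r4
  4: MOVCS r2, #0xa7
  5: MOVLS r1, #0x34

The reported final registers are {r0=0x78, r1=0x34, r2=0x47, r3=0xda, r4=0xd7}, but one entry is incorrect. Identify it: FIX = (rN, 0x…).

FIX = (r2, 0x85)

[0] flags=0010 → (cmp)
[1] flags=0010 MI?F → skip
[2] flags=0010 VS?F → skip
[3] flags=1000 → (cmp)
[4] flags=1000 CS?F → skip
[5] flags=1000 LS?T → r1=0x34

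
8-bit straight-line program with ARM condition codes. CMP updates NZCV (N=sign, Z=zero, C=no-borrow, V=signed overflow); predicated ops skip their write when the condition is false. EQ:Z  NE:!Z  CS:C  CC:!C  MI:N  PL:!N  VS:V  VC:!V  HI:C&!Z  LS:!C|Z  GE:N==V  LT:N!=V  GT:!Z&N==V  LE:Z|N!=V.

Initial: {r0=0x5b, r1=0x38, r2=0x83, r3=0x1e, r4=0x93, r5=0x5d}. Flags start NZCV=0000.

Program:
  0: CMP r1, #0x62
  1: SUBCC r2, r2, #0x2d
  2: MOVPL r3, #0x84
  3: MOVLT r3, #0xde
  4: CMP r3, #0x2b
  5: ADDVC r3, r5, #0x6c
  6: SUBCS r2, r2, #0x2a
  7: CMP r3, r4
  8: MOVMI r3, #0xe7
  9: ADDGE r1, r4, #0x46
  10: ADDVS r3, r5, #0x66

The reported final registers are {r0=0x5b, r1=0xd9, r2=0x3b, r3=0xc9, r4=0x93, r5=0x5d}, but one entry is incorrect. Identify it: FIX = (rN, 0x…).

FIX = (r2, 0x2c)

[0] flags=1000 → (cmp)
[1] flags=1000 CC?T → r2=0x56
[2] flags=1000 PL?F → skip
[3] flags=1000 LT?T → r3=0xde
[4] flags=1010 → (cmp)
[5] flags=1010 VC?T → r3=0xc9
[6] flags=1010 CS?T → r2=0x2c
[7] flags=0010 → (cmp)
[8] flags=0010 MI?F → skip
[9] flags=0010 GE?T → r1=0xd9
[10] flags=0010 VS?F → skip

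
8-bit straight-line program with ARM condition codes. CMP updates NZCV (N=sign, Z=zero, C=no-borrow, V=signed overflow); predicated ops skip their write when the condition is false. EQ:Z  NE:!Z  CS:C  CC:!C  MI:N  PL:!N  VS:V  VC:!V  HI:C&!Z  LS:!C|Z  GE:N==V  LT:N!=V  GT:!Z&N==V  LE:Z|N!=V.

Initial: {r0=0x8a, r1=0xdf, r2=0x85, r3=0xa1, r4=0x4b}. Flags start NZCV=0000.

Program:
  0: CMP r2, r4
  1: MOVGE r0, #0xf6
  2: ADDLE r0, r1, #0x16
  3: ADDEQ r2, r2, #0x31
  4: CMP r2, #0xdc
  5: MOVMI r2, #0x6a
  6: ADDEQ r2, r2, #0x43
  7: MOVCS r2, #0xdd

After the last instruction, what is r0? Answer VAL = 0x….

VAL = 0xf5

[0] flags=0011 → (cmp)
[1] flags=0011 GE?F → skip
[2] flags=0011 LE?T → r0=0xf5
[3] flags=0011 EQ?F → skip
[4] flags=1000 → (cmp)
[5] flags=1000 MI?T → r2=0x6a
[6] flags=1000 EQ?F → skip
[7] flags=1000 CS?F → skip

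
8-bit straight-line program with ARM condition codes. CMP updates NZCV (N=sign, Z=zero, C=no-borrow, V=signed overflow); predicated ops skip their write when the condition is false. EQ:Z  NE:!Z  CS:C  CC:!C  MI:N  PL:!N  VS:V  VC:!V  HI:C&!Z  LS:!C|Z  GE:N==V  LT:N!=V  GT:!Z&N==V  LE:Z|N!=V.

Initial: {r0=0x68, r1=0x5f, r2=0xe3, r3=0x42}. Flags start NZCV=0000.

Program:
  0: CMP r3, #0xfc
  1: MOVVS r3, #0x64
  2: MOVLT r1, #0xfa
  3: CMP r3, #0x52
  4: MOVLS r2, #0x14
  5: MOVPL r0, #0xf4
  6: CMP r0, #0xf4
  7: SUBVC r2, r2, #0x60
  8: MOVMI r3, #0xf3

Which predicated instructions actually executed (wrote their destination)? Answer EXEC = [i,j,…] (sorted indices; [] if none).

[0] flags=0000 → (cmp)
[1] flags=0000 VS?F → skip
[2] flags=0000 LT?F → skip
[3] flags=1000 → (cmp)
[4] flags=1000 LS?T → r2=0x14
[5] flags=1000 PL?F → skip
[6] flags=0000 → (cmp)
[7] flags=0000 VC?T → r2=0xb4
[8] flags=0000 MI?F → skip

EXEC = [4,7]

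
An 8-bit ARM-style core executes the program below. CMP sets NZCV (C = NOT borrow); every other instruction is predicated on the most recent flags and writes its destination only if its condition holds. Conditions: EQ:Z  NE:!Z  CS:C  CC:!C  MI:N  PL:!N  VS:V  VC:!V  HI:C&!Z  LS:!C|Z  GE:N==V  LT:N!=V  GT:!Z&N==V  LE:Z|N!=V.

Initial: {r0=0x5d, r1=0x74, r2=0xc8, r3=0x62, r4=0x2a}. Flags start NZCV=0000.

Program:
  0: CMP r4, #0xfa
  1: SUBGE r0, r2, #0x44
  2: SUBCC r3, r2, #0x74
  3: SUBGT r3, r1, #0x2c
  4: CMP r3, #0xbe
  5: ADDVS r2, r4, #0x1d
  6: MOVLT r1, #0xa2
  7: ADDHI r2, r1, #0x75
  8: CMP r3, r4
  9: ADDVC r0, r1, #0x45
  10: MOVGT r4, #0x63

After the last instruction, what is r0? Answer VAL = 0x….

VAL = 0xb9

[0] flags=0000 → (cmp)
[1] flags=0000 GE?T → r0=0x84
[2] flags=0000 CC?T → r3=0x54
[3] flags=0000 GT?T → r3=0x48
[4] flags=1001 → (cmp)
[5] flags=1001 VS?T → r2=0x47
[6] flags=1001 LT?F → skip
[7] flags=1001 HI?F → skip
[8] flags=0010 → (cmp)
[9] flags=0010 VC?T → r0=0xb9
[10] flags=0010 GT?T → r4=0x63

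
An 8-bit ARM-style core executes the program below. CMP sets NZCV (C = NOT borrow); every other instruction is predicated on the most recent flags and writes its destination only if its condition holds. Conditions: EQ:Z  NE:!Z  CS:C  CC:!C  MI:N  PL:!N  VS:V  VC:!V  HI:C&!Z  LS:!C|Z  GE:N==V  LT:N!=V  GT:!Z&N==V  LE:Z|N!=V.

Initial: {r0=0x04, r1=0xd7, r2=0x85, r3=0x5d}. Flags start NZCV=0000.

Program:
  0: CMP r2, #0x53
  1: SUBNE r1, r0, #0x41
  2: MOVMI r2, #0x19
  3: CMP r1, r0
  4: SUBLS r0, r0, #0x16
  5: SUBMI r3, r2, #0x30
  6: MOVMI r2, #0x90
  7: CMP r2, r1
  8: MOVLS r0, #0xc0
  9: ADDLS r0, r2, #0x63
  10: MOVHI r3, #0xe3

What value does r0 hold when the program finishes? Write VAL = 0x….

VAL = 0xf3

[0] flags=0011 → (cmp)
[1] flags=0011 NE?T → r1=0xc3
[2] flags=0011 MI?F → skip
[3] flags=1010 → (cmp)
[4] flags=1010 LS?F → skip
[5] flags=1010 MI?T → r3=0x55
[6] flags=1010 MI?T → r2=0x90
[7] flags=1000 → (cmp)
[8] flags=1000 LS?T → r0=0xc0
[9] flags=1000 LS?T → r0=0xf3
[10] flags=1000 HI?F → skip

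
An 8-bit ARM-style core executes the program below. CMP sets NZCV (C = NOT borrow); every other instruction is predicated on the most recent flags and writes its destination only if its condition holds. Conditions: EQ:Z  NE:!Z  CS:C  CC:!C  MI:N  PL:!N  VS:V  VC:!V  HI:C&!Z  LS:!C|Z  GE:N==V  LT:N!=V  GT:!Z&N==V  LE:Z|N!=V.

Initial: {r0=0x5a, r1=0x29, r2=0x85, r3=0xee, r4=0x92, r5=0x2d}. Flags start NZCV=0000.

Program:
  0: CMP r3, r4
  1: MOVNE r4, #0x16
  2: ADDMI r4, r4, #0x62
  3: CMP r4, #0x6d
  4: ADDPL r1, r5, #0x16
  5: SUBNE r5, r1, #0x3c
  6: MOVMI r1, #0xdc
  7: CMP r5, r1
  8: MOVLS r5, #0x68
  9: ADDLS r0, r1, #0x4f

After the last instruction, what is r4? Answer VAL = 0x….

VAL = 0x16

[0] flags=0010 → (cmp)
[1] flags=0010 NE?T → r4=0x16
[2] flags=0010 MI?F → skip
[3] flags=1000 → (cmp)
[4] flags=1000 PL?F → skip
[5] flags=1000 NE?T → r5=0xed
[6] flags=1000 MI?T → r1=0xdc
[7] flags=0010 → (cmp)
[8] flags=0010 LS?F → skip
[9] flags=0010 LS?F → skip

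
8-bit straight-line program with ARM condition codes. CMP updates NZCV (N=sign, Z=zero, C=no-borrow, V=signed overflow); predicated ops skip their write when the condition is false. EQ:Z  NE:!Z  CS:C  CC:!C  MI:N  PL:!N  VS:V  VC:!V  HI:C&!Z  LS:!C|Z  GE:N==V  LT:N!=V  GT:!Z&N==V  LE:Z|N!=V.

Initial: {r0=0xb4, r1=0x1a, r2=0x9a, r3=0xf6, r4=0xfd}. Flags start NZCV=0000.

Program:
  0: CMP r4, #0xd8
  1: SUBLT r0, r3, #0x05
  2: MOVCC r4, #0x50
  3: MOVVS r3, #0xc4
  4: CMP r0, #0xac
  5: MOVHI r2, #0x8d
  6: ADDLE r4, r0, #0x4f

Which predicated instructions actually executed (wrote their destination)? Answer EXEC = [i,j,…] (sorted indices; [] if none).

0: ✓ CMP  NZCV=0010
1: · SUBLT
2: · MOVCC
3: · MOVVS
4: ✓ CMP  NZCV=0010
5: ✓ MOVHI  r2←0x8d
6: · ADDLE

EXEC = [5]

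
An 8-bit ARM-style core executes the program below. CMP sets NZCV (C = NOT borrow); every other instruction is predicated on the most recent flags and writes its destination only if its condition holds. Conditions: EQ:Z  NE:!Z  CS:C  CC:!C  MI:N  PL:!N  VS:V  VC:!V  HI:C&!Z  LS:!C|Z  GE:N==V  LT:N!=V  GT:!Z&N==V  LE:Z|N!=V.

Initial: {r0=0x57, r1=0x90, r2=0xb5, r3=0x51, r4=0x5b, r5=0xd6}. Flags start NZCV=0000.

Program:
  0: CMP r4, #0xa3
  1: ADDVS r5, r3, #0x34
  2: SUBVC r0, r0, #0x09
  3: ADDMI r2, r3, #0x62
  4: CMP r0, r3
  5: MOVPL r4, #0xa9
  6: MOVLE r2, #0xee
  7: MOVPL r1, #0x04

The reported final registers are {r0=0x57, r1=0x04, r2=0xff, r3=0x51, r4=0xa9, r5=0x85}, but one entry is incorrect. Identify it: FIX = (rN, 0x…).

[0] flags=1001 → (cmp)
[1] flags=1001 VS?T → r5=0x85
[2] flags=1001 VC?F → skip
[3] flags=1001 MI?T → r2=0xb3
[4] flags=0010 → (cmp)
[5] flags=0010 PL?T → r4=0xa9
[6] flags=0010 LE?F → skip
[7] flags=0010 PL?T → r1=0x04

FIX = (r2, 0xb3)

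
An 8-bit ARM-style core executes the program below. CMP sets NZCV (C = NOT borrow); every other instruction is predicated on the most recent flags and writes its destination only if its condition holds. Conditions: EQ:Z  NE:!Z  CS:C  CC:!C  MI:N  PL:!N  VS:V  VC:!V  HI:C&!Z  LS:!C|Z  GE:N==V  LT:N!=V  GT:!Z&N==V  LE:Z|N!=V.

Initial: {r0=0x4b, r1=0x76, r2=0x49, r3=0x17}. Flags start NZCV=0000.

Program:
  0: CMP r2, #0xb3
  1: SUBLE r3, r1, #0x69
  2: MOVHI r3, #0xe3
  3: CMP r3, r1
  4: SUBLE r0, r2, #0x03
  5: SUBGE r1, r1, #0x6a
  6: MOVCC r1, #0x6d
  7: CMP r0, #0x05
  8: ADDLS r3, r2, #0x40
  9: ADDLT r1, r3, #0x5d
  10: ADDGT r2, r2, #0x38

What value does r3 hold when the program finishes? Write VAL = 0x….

0: ✓ CMP  NZCV=1001
1: · SUBLE
2: · MOVHI
3: ✓ CMP  NZCV=1000
4: ✓ SUBLE  r0←0x46
5: · SUBGE
6: ✓ MOVCC  r1←0x6d
7: ✓ CMP  NZCV=0010
8: · ADDLS
9: · ADDLT
10: ✓ ADDGT  r2←0x81

VAL = 0x17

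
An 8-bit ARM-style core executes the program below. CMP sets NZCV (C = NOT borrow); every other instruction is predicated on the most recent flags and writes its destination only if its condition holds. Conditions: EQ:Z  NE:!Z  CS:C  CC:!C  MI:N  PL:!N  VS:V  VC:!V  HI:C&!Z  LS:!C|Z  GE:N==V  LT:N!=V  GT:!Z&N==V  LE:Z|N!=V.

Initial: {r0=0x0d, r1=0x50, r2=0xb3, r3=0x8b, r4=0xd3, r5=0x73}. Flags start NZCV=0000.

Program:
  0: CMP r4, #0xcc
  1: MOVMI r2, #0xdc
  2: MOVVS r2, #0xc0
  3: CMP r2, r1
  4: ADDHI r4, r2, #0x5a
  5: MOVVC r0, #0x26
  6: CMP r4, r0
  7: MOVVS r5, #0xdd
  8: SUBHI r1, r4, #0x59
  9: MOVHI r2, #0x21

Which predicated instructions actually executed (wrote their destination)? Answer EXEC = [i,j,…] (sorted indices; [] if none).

[0] flags=0010 → (cmp)
[1] flags=0010 MI?F → skip
[2] flags=0010 VS?F → skip
[3] flags=0011 → (cmp)
[4] flags=0011 HI?T → r4=0x0d
[5] flags=0011 VC?F → skip
[6] flags=0110 → (cmp)
[7] flags=0110 VS?F → skip
[8] flags=0110 HI?F → skip
[9] flags=0110 HI?F → skip

EXEC = [4]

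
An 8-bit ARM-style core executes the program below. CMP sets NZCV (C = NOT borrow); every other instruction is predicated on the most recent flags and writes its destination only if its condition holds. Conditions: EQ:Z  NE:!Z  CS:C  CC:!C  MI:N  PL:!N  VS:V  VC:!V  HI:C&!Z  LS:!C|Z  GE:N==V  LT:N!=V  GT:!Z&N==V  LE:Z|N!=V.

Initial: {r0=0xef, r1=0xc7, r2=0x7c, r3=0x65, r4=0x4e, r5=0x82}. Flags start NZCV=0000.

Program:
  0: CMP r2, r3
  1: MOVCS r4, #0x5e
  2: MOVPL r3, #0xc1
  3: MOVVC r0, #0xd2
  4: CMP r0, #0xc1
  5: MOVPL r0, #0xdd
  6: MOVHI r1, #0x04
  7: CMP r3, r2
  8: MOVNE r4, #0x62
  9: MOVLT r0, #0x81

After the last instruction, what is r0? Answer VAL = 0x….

0: ✓ CMP  NZCV=0010
1: ✓ MOVCS  r4←0x5e
2: ✓ MOVPL  r3←0xc1
3: ✓ MOVVC  r0←0xd2
4: ✓ CMP  NZCV=0010
5: ✓ MOVPL  r0←0xdd
6: ✓ MOVHI  r1←0x04
7: ✓ CMP  NZCV=0011
8: ✓ MOVNE  r4←0x62
9: ✓ MOVLT  r0←0x81

VAL = 0x81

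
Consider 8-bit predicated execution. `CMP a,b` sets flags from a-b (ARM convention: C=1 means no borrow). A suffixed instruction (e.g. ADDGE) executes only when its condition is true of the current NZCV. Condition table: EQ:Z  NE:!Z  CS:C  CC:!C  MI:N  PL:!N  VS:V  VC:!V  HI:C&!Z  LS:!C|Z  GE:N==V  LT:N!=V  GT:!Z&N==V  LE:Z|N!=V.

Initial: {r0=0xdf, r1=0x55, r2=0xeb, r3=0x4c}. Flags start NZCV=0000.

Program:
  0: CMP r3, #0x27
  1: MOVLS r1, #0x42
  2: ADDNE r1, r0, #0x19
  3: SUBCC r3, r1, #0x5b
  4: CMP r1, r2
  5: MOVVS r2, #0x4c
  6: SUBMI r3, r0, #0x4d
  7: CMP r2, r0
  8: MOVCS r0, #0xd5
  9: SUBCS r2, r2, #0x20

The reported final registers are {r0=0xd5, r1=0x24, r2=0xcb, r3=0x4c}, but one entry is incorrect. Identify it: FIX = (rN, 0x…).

0: ✓ CMP  NZCV=0010
1: · MOVLS
2: ✓ ADDNE  r1←0xf8
3: · SUBCC
4: ✓ CMP  NZCV=0010
5: · MOVVS
6: · SUBMI
7: ✓ CMP  NZCV=0010
8: ✓ MOVCS  r0←0xd5
9: ✓ SUBCS  r2←0xcb

FIX = (r1, 0xf8)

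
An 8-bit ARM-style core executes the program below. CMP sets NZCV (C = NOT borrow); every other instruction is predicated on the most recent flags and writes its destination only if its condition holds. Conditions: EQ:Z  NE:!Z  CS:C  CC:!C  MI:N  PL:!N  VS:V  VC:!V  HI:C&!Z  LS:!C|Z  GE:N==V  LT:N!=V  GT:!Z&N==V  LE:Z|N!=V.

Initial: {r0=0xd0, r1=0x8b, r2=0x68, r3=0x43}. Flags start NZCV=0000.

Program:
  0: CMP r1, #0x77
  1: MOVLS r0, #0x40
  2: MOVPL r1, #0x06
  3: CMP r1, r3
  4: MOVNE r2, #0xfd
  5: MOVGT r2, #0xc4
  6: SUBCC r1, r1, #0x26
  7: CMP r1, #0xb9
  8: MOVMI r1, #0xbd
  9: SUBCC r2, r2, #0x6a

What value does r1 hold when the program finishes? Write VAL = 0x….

VAL = 0xe0

0: ✓ CMP  NZCV=0011
1: · MOVLS
2: ✓ MOVPL  r1←0x06
3: ✓ CMP  NZCV=1000
4: ✓ MOVNE  r2←0xfd
5: · MOVGT
6: ✓ SUBCC  r1←0xe0
7: ✓ CMP  NZCV=0010
8: · MOVMI
9: · SUBCC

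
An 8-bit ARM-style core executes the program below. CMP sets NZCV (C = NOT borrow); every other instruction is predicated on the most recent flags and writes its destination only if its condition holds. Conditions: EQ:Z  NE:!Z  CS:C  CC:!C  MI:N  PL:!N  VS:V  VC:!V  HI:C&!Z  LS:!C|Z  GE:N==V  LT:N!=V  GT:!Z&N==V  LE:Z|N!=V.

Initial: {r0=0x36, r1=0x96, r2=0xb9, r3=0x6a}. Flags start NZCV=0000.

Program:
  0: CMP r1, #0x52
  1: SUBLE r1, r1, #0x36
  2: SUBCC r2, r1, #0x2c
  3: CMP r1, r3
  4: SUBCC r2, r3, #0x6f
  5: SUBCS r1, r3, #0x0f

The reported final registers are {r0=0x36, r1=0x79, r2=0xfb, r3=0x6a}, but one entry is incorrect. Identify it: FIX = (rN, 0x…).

[0] flags=0011 → (cmp)
[1] flags=0011 LE?T → r1=0x60
[2] flags=0011 CC?F → skip
[3] flags=1000 → (cmp)
[4] flags=1000 CC?T → r2=0xfb
[5] flags=1000 CS?F → skip

FIX = (r1, 0x60)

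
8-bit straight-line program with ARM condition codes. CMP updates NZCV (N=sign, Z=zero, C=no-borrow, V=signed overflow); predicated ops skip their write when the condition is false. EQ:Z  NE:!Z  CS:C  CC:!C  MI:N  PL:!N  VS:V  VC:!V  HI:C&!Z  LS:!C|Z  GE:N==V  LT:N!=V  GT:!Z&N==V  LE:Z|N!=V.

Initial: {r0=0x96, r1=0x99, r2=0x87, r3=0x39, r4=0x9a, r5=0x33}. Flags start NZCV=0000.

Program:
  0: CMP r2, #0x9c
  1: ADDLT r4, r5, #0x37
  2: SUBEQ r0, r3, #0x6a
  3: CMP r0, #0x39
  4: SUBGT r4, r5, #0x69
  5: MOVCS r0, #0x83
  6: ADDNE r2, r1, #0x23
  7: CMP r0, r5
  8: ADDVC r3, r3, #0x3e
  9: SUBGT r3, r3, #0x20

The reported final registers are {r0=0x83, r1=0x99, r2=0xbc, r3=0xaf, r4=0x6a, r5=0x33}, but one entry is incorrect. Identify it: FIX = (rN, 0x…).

FIX = (r3, 0x39)

0: ✓ CMP  NZCV=1000
1: ✓ ADDLT  r4←0x6a
2: · SUBEQ
3: ✓ CMP  NZCV=0011
4: · SUBGT
5: ✓ MOVCS  r0←0x83
6: ✓ ADDNE  r2←0xbc
7: ✓ CMP  NZCV=0011
8: · ADDVC
9: · SUBGT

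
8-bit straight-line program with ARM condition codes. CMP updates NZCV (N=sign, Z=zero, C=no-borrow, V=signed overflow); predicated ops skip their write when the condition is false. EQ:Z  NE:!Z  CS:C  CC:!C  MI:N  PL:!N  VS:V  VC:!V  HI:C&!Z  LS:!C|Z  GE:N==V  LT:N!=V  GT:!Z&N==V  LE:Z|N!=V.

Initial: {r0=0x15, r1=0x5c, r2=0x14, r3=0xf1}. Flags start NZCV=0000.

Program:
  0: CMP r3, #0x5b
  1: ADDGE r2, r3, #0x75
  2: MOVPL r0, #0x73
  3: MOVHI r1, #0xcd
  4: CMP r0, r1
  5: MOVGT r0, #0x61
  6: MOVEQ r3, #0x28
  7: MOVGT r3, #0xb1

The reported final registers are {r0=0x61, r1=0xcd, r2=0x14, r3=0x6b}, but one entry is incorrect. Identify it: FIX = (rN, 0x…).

0: ✓ CMP  NZCV=1010
1: · ADDGE
2: · MOVPL
3: ✓ MOVHI  r1←0xcd
4: ✓ CMP  NZCV=0000
5: ✓ MOVGT  r0←0x61
6: · MOVEQ
7: ✓ MOVGT  r3←0xb1

FIX = (r3, 0xb1)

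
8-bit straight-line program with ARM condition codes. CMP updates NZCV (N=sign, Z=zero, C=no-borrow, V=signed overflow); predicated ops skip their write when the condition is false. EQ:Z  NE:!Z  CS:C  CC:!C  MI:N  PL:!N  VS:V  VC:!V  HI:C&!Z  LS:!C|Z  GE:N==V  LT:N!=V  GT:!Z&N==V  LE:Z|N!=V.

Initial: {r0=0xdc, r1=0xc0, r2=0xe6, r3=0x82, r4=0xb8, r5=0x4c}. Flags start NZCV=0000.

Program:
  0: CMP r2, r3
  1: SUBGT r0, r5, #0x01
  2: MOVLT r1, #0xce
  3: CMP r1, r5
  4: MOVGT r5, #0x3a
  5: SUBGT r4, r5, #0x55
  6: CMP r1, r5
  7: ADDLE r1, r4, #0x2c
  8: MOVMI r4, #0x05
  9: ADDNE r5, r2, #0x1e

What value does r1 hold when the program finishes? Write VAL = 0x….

VAL = 0xe4

[0] flags=0010 → (cmp)
[1] flags=0010 GT?T → r0=0x4b
[2] flags=0010 LT?F → skip
[3] flags=0011 → (cmp)
[4] flags=0011 GT?F → skip
[5] flags=0011 GT?F → skip
[6] flags=0011 → (cmp)
[7] flags=0011 LE?T → r1=0xe4
[8] flags=0011 MI?F → skip
[9] flags=0011 NE?T → r5=0x04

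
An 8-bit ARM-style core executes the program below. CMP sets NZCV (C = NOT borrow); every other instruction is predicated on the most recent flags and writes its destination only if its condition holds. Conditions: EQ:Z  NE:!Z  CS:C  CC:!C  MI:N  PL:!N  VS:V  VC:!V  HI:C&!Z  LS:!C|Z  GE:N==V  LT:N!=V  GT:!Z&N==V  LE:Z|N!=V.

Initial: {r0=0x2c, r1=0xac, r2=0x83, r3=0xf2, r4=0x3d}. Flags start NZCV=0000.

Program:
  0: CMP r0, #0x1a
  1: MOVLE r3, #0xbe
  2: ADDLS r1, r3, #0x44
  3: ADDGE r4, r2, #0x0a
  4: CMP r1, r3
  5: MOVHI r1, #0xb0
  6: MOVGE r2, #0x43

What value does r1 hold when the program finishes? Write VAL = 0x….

[0] flags=0010 → (cmp)
[1] flags=0010 LE?F → skip
[2] flags=0010 LS?F → skip
[3] flags=0010 GE?T → r4=0x8d
[4] flags=1000 → (cmp)
[5] flags=1000 HI?F → skip
[6] flags=1000 GE?F → skip

VAL = 0xac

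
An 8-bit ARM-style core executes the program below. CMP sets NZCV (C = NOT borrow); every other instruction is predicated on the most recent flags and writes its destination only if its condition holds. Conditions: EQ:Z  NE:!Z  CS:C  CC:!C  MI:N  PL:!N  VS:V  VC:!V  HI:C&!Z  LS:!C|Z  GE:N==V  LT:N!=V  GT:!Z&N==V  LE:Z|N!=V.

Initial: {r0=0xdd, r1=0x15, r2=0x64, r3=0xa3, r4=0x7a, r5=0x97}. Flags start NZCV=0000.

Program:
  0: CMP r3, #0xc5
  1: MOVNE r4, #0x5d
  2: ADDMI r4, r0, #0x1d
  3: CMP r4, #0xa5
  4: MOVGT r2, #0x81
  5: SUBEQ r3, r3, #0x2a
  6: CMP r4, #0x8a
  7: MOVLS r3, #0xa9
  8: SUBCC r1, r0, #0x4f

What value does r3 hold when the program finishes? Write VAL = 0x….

VAL = 0xa3

0: ✓ CMP  NZCV=1000
1: ✓ MOVNE  r4←0x5d
2: ✓ ADDMI  r4←0xfa
3: ✓ CMP  NZCV=0010
4: ✓ MOVGT  r2←0x81
5: · SUBEQ
6: ✓ CMP  NZCV=0010
7: · MOVLS
8: · SUBCC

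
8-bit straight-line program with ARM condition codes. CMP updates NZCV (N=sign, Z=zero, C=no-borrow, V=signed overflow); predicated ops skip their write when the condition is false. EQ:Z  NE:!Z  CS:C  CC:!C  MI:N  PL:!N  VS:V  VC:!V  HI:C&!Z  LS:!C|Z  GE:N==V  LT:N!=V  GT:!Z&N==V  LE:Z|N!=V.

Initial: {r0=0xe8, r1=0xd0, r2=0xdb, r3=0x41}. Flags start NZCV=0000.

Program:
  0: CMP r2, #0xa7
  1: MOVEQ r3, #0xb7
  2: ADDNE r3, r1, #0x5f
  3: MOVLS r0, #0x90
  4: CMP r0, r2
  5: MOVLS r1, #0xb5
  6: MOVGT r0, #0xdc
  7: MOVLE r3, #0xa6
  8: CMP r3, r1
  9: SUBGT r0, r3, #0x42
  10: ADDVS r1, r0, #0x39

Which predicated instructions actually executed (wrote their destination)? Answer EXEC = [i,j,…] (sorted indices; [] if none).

EXEC = [2,6,9]

[0] flags=0010 → (cmp)
[1] flags=0010 EQ?F → skip
[2] flags=0010 NE?T → r3=0x2f
[3] flags=0010 LS?F → skip
[4] flags=0010 → (cmp)
[5] flags=0010 LS?F → skip
[6] flags=0010 GT?T → r0=0xdc
[7] flags=0010 LE?F → skip
[8] flags=0000 → (cmp)
[9] flags=0000 GT?T → r0=0xed
[10] flags=0000 VS?F → skip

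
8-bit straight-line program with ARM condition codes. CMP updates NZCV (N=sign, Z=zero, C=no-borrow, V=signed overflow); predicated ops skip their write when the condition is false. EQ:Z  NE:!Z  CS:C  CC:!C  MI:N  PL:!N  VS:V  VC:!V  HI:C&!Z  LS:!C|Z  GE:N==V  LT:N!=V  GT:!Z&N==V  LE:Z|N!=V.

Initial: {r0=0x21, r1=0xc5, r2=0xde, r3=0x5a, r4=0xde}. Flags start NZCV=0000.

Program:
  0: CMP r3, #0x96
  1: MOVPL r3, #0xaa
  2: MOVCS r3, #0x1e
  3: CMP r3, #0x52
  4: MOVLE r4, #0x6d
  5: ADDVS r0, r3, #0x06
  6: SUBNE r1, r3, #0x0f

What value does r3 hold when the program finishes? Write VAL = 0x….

[0] flags=1001 → (cmp)
[1] flags=1001 PL?F → skip
[2] flags=1001 CS?F → skip
[3] flags=0010 → (cmp)
[4] flags=0010 LE?F → skip
[5] flags=0010 VS?F → skip
[6] flags=0010 NE?T → r1=0x4b

VAL = 0x5a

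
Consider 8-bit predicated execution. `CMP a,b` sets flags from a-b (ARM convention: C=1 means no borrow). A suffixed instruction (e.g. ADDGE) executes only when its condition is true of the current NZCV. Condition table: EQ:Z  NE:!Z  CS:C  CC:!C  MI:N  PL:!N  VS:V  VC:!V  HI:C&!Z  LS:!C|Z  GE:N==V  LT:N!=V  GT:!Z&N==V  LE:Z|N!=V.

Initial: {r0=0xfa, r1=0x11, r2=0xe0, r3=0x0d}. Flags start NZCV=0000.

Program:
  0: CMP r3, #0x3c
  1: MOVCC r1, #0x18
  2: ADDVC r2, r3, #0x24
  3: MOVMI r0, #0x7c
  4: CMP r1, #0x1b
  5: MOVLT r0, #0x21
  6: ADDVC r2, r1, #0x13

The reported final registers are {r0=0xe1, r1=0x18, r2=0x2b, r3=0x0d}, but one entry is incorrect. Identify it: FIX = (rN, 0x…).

[0] flags=1000 → (cmp)
[1] flags=1000 CC?T → r1=0x18
[2] flags=1000 VC?T → r2=0x31
[3] flags=1000 MI?T → r0=0x7c
[4] flags=1000 → (cmp)
[5] flags=1000 LT?T → r0=0x21
[6] flags=1000 VC?T → r2=0x2b

FIX = (r0, 0x21)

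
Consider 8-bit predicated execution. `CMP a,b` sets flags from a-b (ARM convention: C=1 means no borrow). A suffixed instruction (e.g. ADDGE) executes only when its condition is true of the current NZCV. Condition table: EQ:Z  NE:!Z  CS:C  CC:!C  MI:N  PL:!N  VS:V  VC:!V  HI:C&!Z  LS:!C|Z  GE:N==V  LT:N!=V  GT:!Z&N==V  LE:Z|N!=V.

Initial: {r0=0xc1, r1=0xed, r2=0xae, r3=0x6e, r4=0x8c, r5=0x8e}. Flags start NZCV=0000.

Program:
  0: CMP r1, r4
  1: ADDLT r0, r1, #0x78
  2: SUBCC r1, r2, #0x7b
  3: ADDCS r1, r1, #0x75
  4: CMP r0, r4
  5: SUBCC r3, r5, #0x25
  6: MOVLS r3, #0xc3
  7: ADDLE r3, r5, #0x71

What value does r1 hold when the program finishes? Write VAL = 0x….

VAL = 0x62

0: ✓ CMP  NZCV=0010
1: · ADDLT
2: · SUBCC
3: ✓ ADDCS  r1←0x62
4: ✓ CMP  NZCV=0010
5: · SUBCC
6: · MOVLS
7: · ADDLE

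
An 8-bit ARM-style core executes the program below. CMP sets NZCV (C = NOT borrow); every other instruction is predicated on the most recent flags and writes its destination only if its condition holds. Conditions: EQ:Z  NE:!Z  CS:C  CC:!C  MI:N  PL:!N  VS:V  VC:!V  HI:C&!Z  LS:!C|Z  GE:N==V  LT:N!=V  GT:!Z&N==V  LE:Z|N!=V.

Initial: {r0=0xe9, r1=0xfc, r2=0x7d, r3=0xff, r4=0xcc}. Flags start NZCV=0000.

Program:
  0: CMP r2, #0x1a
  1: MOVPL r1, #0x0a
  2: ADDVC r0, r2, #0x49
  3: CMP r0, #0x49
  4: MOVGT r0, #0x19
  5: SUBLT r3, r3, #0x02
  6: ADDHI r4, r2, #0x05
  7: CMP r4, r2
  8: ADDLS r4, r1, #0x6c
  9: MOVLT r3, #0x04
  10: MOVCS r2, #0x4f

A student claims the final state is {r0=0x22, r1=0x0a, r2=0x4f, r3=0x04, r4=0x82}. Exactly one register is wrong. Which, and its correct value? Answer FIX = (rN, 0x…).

0: ✓ CMP  NZCV=0010
1: ✓ MOVPL  r1←0x0a
2: ✓ ADDVC  r0←0xc6
3: ✓ CMP  NZCV=0011
4: · MOVGT
5: ✓ SUBLT  r3←0xfd
6: ✓ ADDHI  r4←0x82
7: ✓ CMP  NZCV=0011
8: · ADDLS
9: ✓ MOVLT  r3←0x04
10: ✓ MOVCS  r2←0x4f

FIX = (r0, 0xc6)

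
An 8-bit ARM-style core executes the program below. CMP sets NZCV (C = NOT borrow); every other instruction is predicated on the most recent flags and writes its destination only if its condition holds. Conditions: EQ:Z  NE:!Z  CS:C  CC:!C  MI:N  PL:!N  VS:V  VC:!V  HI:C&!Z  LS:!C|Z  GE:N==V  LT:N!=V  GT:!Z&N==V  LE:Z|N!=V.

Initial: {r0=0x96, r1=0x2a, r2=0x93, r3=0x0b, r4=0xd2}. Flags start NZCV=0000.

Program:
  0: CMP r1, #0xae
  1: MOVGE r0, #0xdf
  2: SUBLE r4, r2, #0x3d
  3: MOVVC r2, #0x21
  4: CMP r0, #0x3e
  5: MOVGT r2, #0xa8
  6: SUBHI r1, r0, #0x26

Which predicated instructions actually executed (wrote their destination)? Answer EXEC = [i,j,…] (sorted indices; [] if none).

0: ✓ CMP  NZCV=0000
1: ✓ MOVGE  r0←0xdf
2: · SUBLE
3: ✓ MOVVC  r2←0x21
4: ✓ CMP  NZCV=1010
5: · MOVGT
6: ✓ SUBHI  r1←0xb9

EXEC = [1,3,6]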